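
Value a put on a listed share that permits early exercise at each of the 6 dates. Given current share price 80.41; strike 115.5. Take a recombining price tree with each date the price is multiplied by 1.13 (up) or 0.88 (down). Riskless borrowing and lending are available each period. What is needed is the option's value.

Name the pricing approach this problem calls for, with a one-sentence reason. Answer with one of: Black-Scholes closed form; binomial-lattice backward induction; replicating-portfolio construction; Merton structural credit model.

framework: binomial-lattice backward induction

Key observation: the put (strike 115.5 on spot 80.41) is American-style on a 6-step discrete price model, so the early-exercise decision at every node requires stepwise backward valuation — a closed form cannot price the exercise right.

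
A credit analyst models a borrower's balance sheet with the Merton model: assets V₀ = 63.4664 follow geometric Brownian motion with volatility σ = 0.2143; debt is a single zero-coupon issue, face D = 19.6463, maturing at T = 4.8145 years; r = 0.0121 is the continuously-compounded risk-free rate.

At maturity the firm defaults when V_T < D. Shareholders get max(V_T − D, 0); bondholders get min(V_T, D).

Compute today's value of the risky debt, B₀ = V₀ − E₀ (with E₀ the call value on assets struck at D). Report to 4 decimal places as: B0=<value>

B0=18.5127

Equity is a call on the firm's assets struck at D = 19.6463:
d₁ = [ln(V₀/D) + (r + σ²/2)T] / (σ√T)
   = [ln(63.4664/19.6463) + (0.0121 + 0.5·0.2143²)·4.8145] / (0.2143·√4.8145)
   = [1.172622 + 0.168807] / 0.470216 = 2.852790
d₂ = d₁ − σ√T = 2.852790 − 0.470216 = 2.382574
N(d₁) = 0.997833,  N(d₂) = 0.991404,  e^(−rT) = 0.943409
E₀ = V₀·N(d₁) − D·e^(−rT)·N(d₂)
   = 63.4664·0.997833 − 19.6463·0.943409·0.991404 = 44.953706
B₀ = V₀ − E₀ = 63.4664 − 44.953706 = 18.512694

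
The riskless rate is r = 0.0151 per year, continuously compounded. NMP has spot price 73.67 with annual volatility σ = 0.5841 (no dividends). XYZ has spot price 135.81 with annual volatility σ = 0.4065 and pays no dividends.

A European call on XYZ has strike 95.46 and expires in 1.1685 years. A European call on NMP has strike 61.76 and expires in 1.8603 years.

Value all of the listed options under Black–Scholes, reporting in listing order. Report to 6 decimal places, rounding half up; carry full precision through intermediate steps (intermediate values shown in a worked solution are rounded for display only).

price(XYZ call K=95.46) = 47.468201
price(NMP call K=61.76) = 28.151181

[XYZ call K=95.46]
σ√T = 0.4065·√1.1685 = 0.439415
d₁ = (ln(S/K) + (r+σ²/2)T) / (σ√T) = (ln(135.81/95.46) + (0.0151+0.4065²/2)·1.1685) / 0.439415 = (0.352550 + 0.114187) / 0.439415 = 1.062177
d₂ = d₁ − σ√T = 1.062177 − 0.439415 = 0.622762
e^{−rT} = 0.982510
N(d₁) = 0.855922,  N(d₂) = 0.733280
price = S·N(d₁) − K·e^{−rT}·N(d₂) = 116.242821 − 68.774621 = 47.468201
[NMP call K=61.76]
σ√T = 0.5841·√1.8603 = 0.796670
d₁ = (ln(S/K) + (r+σ²/2)T) / (σ√T) = (ln(73.67/61.76) + (0.0151+0.5841²/2)·1.8603) / 0.796670 = (0.176340 + 0.345432) / 0.796670 = 0.654941
d₂ = d₁ − σ√T = 0.654941 − 0.796670 = -0.141729
e^{−rT} = 0.972300
N(d₁) = 0.743747,  N(d₂) = 0.443647
price = S·N(d₁) − K·e^{−rT}·N(d₂) = 54.791852 − 26.640671 = 28.151181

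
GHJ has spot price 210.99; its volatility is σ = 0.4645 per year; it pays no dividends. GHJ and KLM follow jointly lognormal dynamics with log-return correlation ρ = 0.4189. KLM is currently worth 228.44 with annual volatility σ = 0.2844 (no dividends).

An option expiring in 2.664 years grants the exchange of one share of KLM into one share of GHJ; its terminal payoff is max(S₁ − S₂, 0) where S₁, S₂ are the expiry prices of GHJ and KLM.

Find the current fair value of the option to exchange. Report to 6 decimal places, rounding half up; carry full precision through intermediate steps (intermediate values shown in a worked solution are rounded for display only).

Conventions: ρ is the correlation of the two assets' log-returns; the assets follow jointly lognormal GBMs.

σ_eff = √(σ₁² + σ₂² − 2ρσ₁σ₂) = √(0.4645² + 0.2844² − 2·0.4189·0.4645·0.2844) = 0.431239
d₁ = (ln(S₁/S₂) + (q₂ − q₁ + σ_eff²/2)T) / (σ_eff√T) = (ln(210.99/228.44) + (0.0 − 0.0 + 0.092984)·2.664) / 0.703858 = 0.239033
d₂ = d₁ − σ_eff√T = 0.239033 − 0.703858 = -0.464825
N(d₁) = 0.594460,  N(d₂) = 0.321028
V = S₁·e^{−q₁T}·N(d₁) − S₂·e^{−q₂T}·N(d₂) = 125.425109 − 73.335711 = 52.089398
Key observation: pricing in KLM-units makes this a unit-strike call on the ratio S₁/S₂ — the risk-free rate cancels and cannot affect the value.

exchange price = 52.089398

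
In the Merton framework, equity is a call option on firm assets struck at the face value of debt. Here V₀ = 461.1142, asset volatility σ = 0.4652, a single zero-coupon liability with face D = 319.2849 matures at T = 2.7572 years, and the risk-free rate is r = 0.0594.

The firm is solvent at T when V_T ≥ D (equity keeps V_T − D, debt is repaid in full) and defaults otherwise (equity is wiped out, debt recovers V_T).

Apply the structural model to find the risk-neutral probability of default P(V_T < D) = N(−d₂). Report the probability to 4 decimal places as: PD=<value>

PD=0.3815

With assets at 461.1142 and a single debt payment of 319.2849 at 2.7572 years:
d₁ = [ln(V₀/D) + (r + σ²/2)T] / (σ√T)
   = [ln(461.1142/319.2849) + (0.0594 + 0.5·0.4652²)·2.7572] / (0.4652·√2.7572)
   = [0.367562 + 0.462122] / 0.772456 = 1.074085
d₂ = d₁ − σ√T = 1.074085 − 0.772456 = 0.301629
risk-neutral PD = N(−d₂) = N(-0.301629) = 0.381467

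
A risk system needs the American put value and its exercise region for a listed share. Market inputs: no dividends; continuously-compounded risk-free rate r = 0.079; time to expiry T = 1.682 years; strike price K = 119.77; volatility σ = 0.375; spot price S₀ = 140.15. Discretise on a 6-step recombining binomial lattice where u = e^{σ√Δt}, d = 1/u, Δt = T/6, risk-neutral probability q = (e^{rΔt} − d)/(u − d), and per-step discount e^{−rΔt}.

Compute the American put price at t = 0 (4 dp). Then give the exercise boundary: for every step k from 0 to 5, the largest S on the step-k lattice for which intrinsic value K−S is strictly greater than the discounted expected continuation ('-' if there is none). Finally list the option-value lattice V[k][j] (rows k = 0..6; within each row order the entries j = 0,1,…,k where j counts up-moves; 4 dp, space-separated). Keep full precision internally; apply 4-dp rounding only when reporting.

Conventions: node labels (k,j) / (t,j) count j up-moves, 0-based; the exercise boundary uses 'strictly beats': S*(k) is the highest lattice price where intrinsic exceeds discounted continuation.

params: Δt=0.28033 u=1.21963 d=0.81992 q=0.50655 e^(-rΔt)=0.97810
t_6 payoffs: 77.1886 56.4301 25.5517 0.0000 0.0000 0.0000 0.0000
t_5: node(5,0) S=51.9336 payoff=67.8364 vs cont=65.2131 → 67.8364 [stop]  node(5,1) S=77.2514 payoff=42.5186 vs cont=39.8953 → 42.5186 [stop]  node(5,2) S=114.9117 payoff=4.8583 vs cont=12.3324 → 12.3324 [wait]  node(5,3) S=170.9315 payoff=0.0000 vs cont=0.0000 → 0.0000 [wait]  node(5,4) S=254.2611 payoff=0.0000 vs cont=0.0000 → 0.0000 [wait]  node(5,5) S=378.2141 payoff=0.0000 vs cont=0.0000 → 0.0000 [wait]  ⇒ S*(5)=77.2514
t_4: node(4,0) S=63.3399 payoff=56.4301 vs cont=53.8068 → 56.4301 [stop]  node(4,1) S=94.2183 payoff=25.5517 vs cont=26.6314 → 26.6314 [wait]  node(4,2) S=140.1500 payoff=0.0000 vs cont=5.9521 → 5.9521 [wait]  node(4,3) S=208.4735 payoff=0.0000 vs cont=0.0000 → 0.0000 [wait]  node(4,4) S=310.1050 payoff=0.0000 vs cont=0.0000 → 0.0000 [wait]  ⇒ S*(4)=63.3399
t_3: node(3,0) S=77.2514 payoff=42.5186 vs cont=40.4302 → 42.5186 [stop]  node(3,1) S=114.9117 payoff=4.8583 vs cont=15.8025 → 15.8025 [wait]  node(3,2) S=170.9315 payoff=0.0000 vs cont=2.8728 → 2.8728 [wait]  node(3,3) S=254.2611 payoff=0.0000 vs cont=0.0000 → 0.0000 [wait]  ⇒ S*(3)=77.2514
t_2: node(2,0) S=94.2183 payoff=25.5517 vs cont=28.3507 → 28.3507 [wait]  node(2,1) S=140.1500 payoff=0.0000 vs cont=9.0503 → 9.0503 [wait]  node(2,2) S=208.4735 payoff=0.0000 vs cont=1.3865 → 1.3865 [wait]  ⇒ S*(2)=-
t_1: node(1,0) S=114.9117 payoff=4.8583 vs cont=18.1673 → 18.1673 [wait]  node(1,1) S=170.9315 payoff=0.0000 vs cont=5.0550 → 5.0550 [wait]  ⇒ S*(1)=-
t_0: node(0,0) S=140.1500 payoff=0.0000 vs cont=11.2728 → 11.2728 [wait]  ⇒ S*(0)=-

price = 11.2728
boundary = - - - 77.2514 63.3399 77.2514
tree:
11.2728
18.1673 5.0550
28.3507 9.0503 1.3865
42.5186 15.8025 2.8728 0.0000
56.4301 26.6314 5.9521 0.0000 0.0000
67.8364 42.5186 12.3324 0.0000 0.0000 0.0000
77.1886 56.4301 25.5517 0.0000 0.0000 0.0000 0.0000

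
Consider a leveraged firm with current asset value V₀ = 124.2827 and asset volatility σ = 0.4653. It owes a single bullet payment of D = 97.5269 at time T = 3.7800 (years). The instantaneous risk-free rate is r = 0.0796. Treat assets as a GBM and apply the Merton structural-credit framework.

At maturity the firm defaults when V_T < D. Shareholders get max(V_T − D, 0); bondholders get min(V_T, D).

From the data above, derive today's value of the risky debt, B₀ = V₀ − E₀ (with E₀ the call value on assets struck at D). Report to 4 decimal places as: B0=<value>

B0=58.5159

Work the structural quantities from V₀ = 124.2827 against face 97.5269:
d₁ = [ln(V₀/D) + (r + σ²/2)T] / (σ√T)
   = [ln(124.2827/97.5269) + (0.0796 + 0.5·0.4653²)·3.7800] / (0.4653·√3.7800)
   = [0.242431 + 0.710081] / 0.904647 = 1.052910
d₂ = d₁ − σ√T = 1.052910 − 0.904647 = 0.148263
N(d₁) = 0.853809,  N(d₂) = 0.558932,  e^(−rT) = 0.740161
E₀ = V₀·N(d₁) − D·e^(−rT)·N(d₂)
   = 124.2827·0.853809 − 97.5269·0.740161·0.558932 = 65.766805
B₀ = V₀ − E₀ = 124.2827 − 65.766805 = 58.515895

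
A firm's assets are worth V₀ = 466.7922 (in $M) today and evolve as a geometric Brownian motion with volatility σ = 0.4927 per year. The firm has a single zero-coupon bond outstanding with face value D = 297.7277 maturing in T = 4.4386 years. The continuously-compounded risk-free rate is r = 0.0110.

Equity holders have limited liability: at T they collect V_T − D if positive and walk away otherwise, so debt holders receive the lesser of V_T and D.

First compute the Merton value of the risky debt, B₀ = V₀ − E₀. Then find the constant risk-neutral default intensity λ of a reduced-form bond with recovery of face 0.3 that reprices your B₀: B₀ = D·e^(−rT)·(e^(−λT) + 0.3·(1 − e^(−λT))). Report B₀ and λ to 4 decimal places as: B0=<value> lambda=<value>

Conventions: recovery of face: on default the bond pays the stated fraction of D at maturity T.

B0=211.5296 lambda=0.1015

Work the structural quantities from V₀ = 466.7922 against face 297.7277:
d₁ = [ln(V₀/D) + (r + σ²/2)T] / (σ√T)
   = [ln(466.7922/297.7277) + (0.0110 + 0.5·0.4927²)·4.4386] / (0.4927·√4.4386)
   = [0.449705 + 0.587567] / 1.038020 = 0.999280
d₂ = d₁ − σ√T = 0.999280 − 1.038020 = -0.038740
N(d₁) = 0.841170,  N(d₂) = 0.484549,  e^(−rT) = 0.952348
E₀ = V₀·N(d₁) − D·e^(−rT)·N(d₂)
   = 466.7922·0.841170 − 297.7277·0.952348·0.484549 = 255.262585
B₀ = V₀ − E₀ = 466.7922 − 255.262585 = 211.529615
e^(−λT) = (B₀·e^(rT)/D − 0.3)/(1 − 0.3) = (211.5296·1.050036/297.7277 − 0.3)/0.7 = 0.63718539
λ = −ln(0.63718539)/4.4386 = 0.101540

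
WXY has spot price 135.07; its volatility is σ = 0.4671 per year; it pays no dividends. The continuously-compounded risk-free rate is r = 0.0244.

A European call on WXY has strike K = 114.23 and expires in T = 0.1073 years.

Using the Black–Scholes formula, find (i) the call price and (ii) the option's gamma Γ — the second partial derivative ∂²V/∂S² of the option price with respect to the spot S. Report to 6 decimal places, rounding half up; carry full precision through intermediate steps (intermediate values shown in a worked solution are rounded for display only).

price = 22.407179
Γ = 0.009522

σ√T = 0.4671·√0.1073 = 0.153006
d₁ = (ln(S/K) + (r+σ²/2)T) / (σ√T) = (ln(135.07/114.23) + (0.0244+0.4671²/2)·0.1073) / 0.153006 = (0.167579 + 0.014324) / 0.153006 = 1.188857
d₂ = d₁ − σ√T = 1.188857 − 0.153006 = 1.035851
e^{−rT} = 0.997385
N(d₁) = 0.882752,  N(d₂) = 0.849864
Call price V = S·N(d₁) − K·e^{−rT}·N(d₂) = 119.233321 − 96.826142 = 22.407179
φ(d₁) = (1/√(2π))·e^{−d₁²/2} = 0.196788
Γ = φ(d₁) / (S·σ·√T) = 0.009522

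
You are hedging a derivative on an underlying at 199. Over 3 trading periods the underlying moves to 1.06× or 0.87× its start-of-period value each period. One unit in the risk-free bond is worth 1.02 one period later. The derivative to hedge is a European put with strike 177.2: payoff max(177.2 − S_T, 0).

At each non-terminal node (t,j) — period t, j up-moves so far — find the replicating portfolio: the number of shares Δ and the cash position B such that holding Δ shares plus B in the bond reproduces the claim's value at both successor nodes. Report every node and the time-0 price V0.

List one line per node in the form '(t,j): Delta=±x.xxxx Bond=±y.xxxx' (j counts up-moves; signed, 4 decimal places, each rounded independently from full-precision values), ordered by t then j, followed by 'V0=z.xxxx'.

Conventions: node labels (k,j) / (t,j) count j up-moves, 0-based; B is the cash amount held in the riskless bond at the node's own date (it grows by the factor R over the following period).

No-arbitrage ⇒ martingale measure with p* = (R−d)/(u−d) = 0.7895.
Payoffs at expiry: V(3,0)=46.1579, V(3,1)=17.5395, V(3,2)=0.0000, V(3,3)=0.0000
Node (2,0) S=150.6231: V=(p*·17.5395+(1−p*)·46.1579)/1.02=23.1024; Δ=(17.5395−46.1579)/(159.6605−131.0421)=-1.0000; B=V−Δ·S=173.7255
Node (2,1) S=183.5178: V=(p*·0.0000+(1−p*)·17.5395)/1.02=3.6201; Δ=(0.0000−17.5395)/(194.5289−159.6605)=-0.5030; B=V−Δ·S=95.9334
Node (2,2) S=223.5964: V=(p*·0.0000+(1−p*)·0.0000)/1.02=0.0000; Δ=(0.0000−0.0000)/(237.0122−194.5289)=0.0000; B=V−Δ·S=0.0000
Node (1,0) S=173.1300: V=(p*·3.6201+(1−p*)·23.1024)/1.02=7.5703; Δ=(3.6201−23.1024)/(183.5178−150.6231)=-0.5923; B=V−Δ·S=110.1085
Node (1,1) S=210.9400: V=(p*·0.0000+(1−p*)·3.6201)/1.02=0.7472; Δ=(0.0000−3.6201)/(223.5964−183.5178)=-0.0903; B=V−Δ·S=19.8005
Node (0,0) S=199.0000: V=(p*·0.7472+(1−p*)·7.5703)/1.02=2.1408; Δ=(0.7472−7.5703)/(210.9400−173.1300)=-0.1805; B=V−Δ·S=38.0517
Sanity check at the root: Δ(0,0)·S0 + B(0,0) reproduces V0 = 2.1408.

(0,0): Delta=-0.1805 Bond=38.0517
(1,0): Delta=-0.5923 Bond=110.1085
(1,1): Delta=-0.0903 Bond=19.8005
(2,0): Delta=-1.0000 Bond=173.7255
(2,1): Delta=-0.5030 Bond=95.9334
(2,2): Delta=0.0000 Bond=0.0000
V0=2.1408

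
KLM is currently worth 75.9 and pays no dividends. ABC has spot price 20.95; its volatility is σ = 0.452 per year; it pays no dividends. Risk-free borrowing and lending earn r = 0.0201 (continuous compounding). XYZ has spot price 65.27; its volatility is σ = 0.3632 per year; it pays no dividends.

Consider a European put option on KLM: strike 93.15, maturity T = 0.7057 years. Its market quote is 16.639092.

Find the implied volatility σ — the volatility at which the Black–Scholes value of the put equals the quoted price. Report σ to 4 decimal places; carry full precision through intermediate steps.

sigma = 0.1860

At σ = 0.1860 the Black–Scholes value reproduces the quote:
σ√T = 0.186·√0.7057 = 0.156251
d₁ = (ln(S/K) + (r+σ²/2)T) / (σ√T) = (ln(75.9/93.15) + (0.0201+0.186²/2)·0.7057) / 0.156251 = (-0.204794 + 0.026392) / 0.156251 = -1.141769
d₂ = d₁ − σ√T = -1.141769 − 0.156251 = -1.298020
e^{−rT} = 0.985916
N(−d₁) = 0.873225,  N(−d₂) = 0.902860
V = K·e^{−rT}·N(−d₂) − S·N(−d₁) = 82.916869 − 66.277777 = 16.639092 (the quoted price), and the Black–Scholes price is strictly increasing in σ, so σ is unique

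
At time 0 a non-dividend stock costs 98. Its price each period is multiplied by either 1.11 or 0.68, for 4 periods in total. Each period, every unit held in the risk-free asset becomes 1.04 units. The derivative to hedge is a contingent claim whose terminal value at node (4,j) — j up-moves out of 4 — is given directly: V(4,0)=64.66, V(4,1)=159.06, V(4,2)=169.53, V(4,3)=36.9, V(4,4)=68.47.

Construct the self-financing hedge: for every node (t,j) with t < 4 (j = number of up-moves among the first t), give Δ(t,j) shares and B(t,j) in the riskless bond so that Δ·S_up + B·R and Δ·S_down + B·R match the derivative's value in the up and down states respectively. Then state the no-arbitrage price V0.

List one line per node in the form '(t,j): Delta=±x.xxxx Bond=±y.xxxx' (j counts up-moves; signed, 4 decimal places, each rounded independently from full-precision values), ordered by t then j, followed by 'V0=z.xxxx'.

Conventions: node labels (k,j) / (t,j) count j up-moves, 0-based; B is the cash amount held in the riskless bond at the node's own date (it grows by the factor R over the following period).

(0,0): Delta=-0.5437 Bond=112.2398
(1,0): Delta=-2.8266 Bond=268.8670
(1,1): Delta=-0.2717 Bond=87.1471
(2,0): Delta=1.1909 Bond=97.5672
(2,1): Delta=-3.3052 Bond=315.0212
(2,2): Delta=0.0896 Bond=47.0020
(3,0): Delta=7.1244 Bond=-81.3690
(3,1): Delta=0.4841 Bond=137.0219
(3,2): Delta=-3.7566 Bond=364.6831
(3,3): Delta=0.5478 Bond=-12.5237
V0=58.9609

Risk-neutral probability p* = (R−d)/(u−d) = (1.04−0.68)/(1.11−0.68) = 0.8372.
At maturity the claim pays: V(4,0)=64.6600, V(4,1)=159.0600, V(4,2)=169.5300, V(4,3)=36.9000, V(4,4)=68.4700
(3,0): S=30.8143. Δ = (V_up−V_dn)/(S_up−S_dn) = (159.0600−64.6600)/(34.2039−20.9537) = 7.1244. V = [p*·159.0600 + (1−p*)·64.6600]/1.04 = 138.1659. B = V − Δ·S = -81.3690.
(3,1): S=50.2999. Δ = (V_up−V_dn)/(S_up−S_dn) = (169.5300−159.0600)/(55.8329−34.2039) = 0.4841. V = [p*·169.5300 + (1−p*)·159.0600]/1.04 = 161.3708. B = V − Δ·S = 137.0219.
(3,2): S=82.1071. Δ = (V_up−V_dn)/(S_up−S_dn) = (36.9000−169.5300)/(91.1389−55.8329) = -3.7566. V = [p*·36.9000 + (1−p*)·169.5300]/1.04 = 56.2413. B = V − Δ·S = 364.6831.
(3,3): S=134.0278. Δ = (V_up−V_dn)/(S_up−S_dn) = (68.4700−36.9000)/(148.7709−91.1389) = 0.5478. V = [p*·68.4700 + (1−p*)·36.9000]/1.04 = 60.8949. B = V − Δ·S = -12.5237.
(2,0): S=45.3152. Δ = (V_up−V_dn)/(S_up−S_dn) = (161.3708−138.1659)/(50.2999−30.8143) = 1.1909. V = [p*·161.3708 + (1−p*)·138.1659]/1.04 = 151.5319. B = V − Δ·S = 97.5672.
(2,1): S=73.9704. Δ = (V_up−V_dn)/(S_up−S_dn) = (56.2413−161.3708)/(82.1071−50.2999) = -3.3052. V = [p*·56.2413 + (1−p*)·161.3708]/1.04 = 70.5340. B = V − Δ·S = 315.0212.
(2,2): S=120.7458. Δ = (V_up−V_dn)/(S_up−S_dn) = (60.8949−56.2413)/(134.0278−82.1071) = 0.0896. V = [p*·60.8949 + (1−p*)·56.2413]/1.04 = 57.8244. B = V − Δ·S = 47.0020.
(1,0): S=66.6400. Δ = (V_up−V_dn)/(S_up−S_dn) = (70.5340−151.5319)/(73.9704−45.3152) = -2.8266. V = [p*·70.5340 + (1−p*)·151.5319]/1.04 = 80.4997. B = V − Δ·S = 268.8670.
(1,1): S=108.7800. Δ = (V_up−V_dn)/(S_up−S_dn) = (57.8244−70.5340)/(120.7458−73.9704) = -0.2717. V = [p*·57.8244 + (1−p*)·70.5340]/1.04 = 57.5898. B = V − Δ·S = 87.1471.
(0,0): S=98.0000. Δ = (V_up−V_dn)/(S_up−S_dn) = (57.5898−80.4997)/(108.7800−66.6400) = -0.5437. V = [p*·57.5898 + (1−p*)·80.4997]/1.04 = 58.9609. B = V − Δ·S = 112.2398.
Check: Δ(0,0)·S0 + B(0,0) = 58.9609 = V0.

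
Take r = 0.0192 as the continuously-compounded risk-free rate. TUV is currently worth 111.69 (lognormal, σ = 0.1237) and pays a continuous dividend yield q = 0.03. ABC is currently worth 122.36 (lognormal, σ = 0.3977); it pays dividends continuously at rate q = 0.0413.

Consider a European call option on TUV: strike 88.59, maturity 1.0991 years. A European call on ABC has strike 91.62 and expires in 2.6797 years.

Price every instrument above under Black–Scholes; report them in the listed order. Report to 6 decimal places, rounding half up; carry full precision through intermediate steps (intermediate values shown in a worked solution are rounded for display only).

[TUV call K=88.59]
σ√T = 0.1237·√1.0991 = 0.129685
d₁ = (ln(S/K) + (r−q+σ²/2)T) / (σ√T) = (ln(111.69/88.59) + (0.0192−0.03+0.1237²/2)·1.0991) / 0.129685 = (0.231708 − 0.003461) / 0.129685 = 1.760016
d₂ = d₁ − σ√T = 1.760016 − 0.129685 = 1.630332
e^{−rT} = 0.979118
e^{−qT} = 0.967565
N(d₁) = 0.960797,  N(d₂) = 0.948484
price = S·e^{−qT}·N(d₁) − K·e^{−rT}·N(d₂) = 103.830789 − 82.271621 = 21.559168
[ABC call K=91.62]
σ√T = 0.3977·√2.6797 = 0.651027
d₁ = (ln(S/K) + (r−q+σ²/2)T) / (σ√T) = (ln(122.36/91.62) + (0.0192−0.0413+0.3977²/2)·2.6797) / 0.651027 = (0.289318 + 0.152696) / 0.651027 = 0.678950
d₂ = d₁ − σ√T = 0.678950 − 0.651027 = 0.027923
e^{−rT} = 0.949851
e^{−qT} = 0.895233
N(d₁) = 0.751415,  N(d₂) = 0.511138
price = S·e^{−qT}·N(d₁) − K·e^{−rT}·N(d₂) = 82.310522 − 44.481987 = 37.828534

price(TUV call K=88.59) = 21.559168
price(ABC call K=91.62) = 37.828534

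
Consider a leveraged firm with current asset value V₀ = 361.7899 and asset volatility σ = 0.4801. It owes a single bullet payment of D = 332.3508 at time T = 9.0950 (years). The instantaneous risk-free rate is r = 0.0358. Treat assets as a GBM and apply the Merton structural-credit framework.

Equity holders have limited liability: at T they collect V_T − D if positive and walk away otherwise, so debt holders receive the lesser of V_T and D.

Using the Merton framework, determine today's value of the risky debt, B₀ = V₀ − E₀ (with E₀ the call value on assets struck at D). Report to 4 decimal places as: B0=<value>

B0=135.9012

Work the structural quantities from V₀ = 361.7899 against face 332.3508:
d₁ = [ln(V₀/D) + (r + σ²/2)T] / (σ√T)
   = [ln(361.7899/332.3508) + (0.0358 + 0.5·0.4801²)·9.0950] / (0.4801·√9.0950)
   = [0.084873 + 1.373782] / 1.447882 = 1.007440
d₂ = d₁ − σ√T = 1.007440 − 1.447882 = -0.440441
N(d₁) = 0.843138,  N(d₂) = 0.329809,  e^(−rT) = 0.722093
E₀ = V₀·N(d₁) − D·e^(−rT)·N(d₂)
   = 361.7899·0.843138 − 332.3508·0.722093·0.329809 = 225.888721
B₀ = V₀ − E₀ = 361.7899 − 225.888721 = 135.901179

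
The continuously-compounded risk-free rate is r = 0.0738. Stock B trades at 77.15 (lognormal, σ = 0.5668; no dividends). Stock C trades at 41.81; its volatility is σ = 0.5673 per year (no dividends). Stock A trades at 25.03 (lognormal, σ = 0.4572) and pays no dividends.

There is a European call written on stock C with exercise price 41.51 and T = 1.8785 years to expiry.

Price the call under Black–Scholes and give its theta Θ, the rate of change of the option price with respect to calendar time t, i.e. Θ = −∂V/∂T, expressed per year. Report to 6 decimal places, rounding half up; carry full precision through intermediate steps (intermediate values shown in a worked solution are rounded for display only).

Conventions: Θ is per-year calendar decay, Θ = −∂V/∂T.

σ√T = 0.5673·√1.8785 = 0.777532
d₁ = (ln(S/K) + (r+σ²/2)T) / (σ√T) = (ln(41.81/41.51) + (0.0738+0.5673²/2)·1.8785) / 0.777532 = (0.007201 + 0.440911) / 0.777532 = 0.576327
d₂ = d₁ − σ√T = 0.576327 − 0.777532 = -0.201205
e^{−rT} = 0.870547
N(d₁) = 0.717803,  N(d₂) = 0.420269
Call price V = S·N(d₁) − K·e^{−rT}·N(d₂) = 30.011337 − 15.187014 = 14.824323
φ(d₁) = (1/√(2π))·e^{−d₁²/2} = 0.337897
Θ = −S·φ(d₁)·σ/(2√T) − r·K·e^{−rT}·N(d₂) = −2.923758 − 1.120802 = -4.044560

price = 14.824323
Θ = -4.044560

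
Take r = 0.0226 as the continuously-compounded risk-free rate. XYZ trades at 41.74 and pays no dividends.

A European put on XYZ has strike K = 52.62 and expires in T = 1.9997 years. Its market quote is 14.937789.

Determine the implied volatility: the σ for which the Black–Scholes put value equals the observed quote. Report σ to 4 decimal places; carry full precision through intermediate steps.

At σ = 0.3948 the Black–Scholes value reproduces the quote:
σ√T = 0.3948·√1.9997 = 0.558290
d₁ = (ln(S/K) + (r+σ²/2)T) / (σ√T) = (ln(41.74/52.62) + (0.0226+0.3948²/2)·1.9997) / 0.558290 = (-0.231636 + 0.201037) / 0.558290 = -0.054809
d₂ = d₁ − σ√T = -0.054809 − 0.558290 = -0.613099
e^{−rT} = 0.955813
N(−d₁) = 0.521855,  N(−d₂) = 0.730095
V = K·e^{−rT}·N(−d₂) − S·N(−d₁) = 36.720010 − 21.782220 = 14.937789 (the observed quote) — the price is monotone increasing in volatility, hence this σ is the only solution

sigma = 0.3948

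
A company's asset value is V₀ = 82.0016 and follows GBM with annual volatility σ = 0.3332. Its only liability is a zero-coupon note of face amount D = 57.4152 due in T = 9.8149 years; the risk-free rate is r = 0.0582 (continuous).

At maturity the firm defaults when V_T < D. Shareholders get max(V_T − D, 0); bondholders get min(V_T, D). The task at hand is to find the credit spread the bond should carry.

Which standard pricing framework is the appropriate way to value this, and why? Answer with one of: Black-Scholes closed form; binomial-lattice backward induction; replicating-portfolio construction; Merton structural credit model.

Key observation: the question is about default risk generated by asset-value dynamics against a debt face of 57.4152 — the structural framework prices exactly that.

framework: Merton structural credit model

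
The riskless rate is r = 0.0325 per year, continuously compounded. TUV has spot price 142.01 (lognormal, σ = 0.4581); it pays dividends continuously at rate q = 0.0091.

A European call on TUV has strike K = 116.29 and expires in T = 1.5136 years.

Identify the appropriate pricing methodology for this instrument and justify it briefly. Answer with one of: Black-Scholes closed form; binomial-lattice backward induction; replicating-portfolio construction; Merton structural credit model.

Key observation: everything needed for the exact continuous-time valuation of the European call on TUV (strike 116.29) is given, and no feature rules the closed form out.

framework: Black-Scholes closed form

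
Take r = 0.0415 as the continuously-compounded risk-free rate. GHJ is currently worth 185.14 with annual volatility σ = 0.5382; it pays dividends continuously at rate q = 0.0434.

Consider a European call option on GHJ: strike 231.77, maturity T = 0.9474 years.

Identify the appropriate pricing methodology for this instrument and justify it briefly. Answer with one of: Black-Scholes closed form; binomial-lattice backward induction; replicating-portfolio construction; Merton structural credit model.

framework: Black-Scholes closed form

Key observation: the strike-231.77 call on GHJ is European-exercise on a continuously-modelled lognormal underlying, so its value is a single closed-form evaluation.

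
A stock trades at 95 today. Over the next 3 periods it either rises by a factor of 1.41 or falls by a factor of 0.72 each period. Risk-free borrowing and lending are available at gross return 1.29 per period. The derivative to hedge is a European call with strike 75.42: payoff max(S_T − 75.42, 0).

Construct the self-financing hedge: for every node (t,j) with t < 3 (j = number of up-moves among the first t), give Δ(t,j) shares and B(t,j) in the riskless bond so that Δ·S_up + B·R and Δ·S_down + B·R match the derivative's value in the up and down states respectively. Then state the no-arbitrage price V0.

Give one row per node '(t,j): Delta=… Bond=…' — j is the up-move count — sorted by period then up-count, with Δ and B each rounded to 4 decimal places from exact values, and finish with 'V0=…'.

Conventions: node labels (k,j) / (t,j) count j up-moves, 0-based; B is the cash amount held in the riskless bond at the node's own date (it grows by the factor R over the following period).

(0,0): Delta=0.9748 Bond=-32.4348
(1,0): Delta=0.8218 Bond=-31.3732
(1,1): Delta=0.9913 Bond=-44.0446
(2,0): Delta=0.0000 Bond=0.0000
(2,1): Delta=0.9101 Bond=-48.9917
(2,2): Delta=1.0000 Bond=-58.4651
V0=60.1736

Risk-neutral probability p* = (R−d)/(u−d) = (1.29−0.72)/(1.41−0.72) = 0.8261.
Payoffs at expiry: V(3,0)=0.0000, V(3,1)=0.0000, V(3,2)=60.5660, V(3,3)=190.8860
  t=2,j=0: stock 49.2480 → up 69.4397 (V=0.0000), down 35.4586 (V=0.0000). Price 0.0000; hedge Δ=0.0000, bond B=0.0000.
  t=2,j=1: stock 96.4440 → up 135.9860 (V=60.5660), down 69.4397 (V=0.0000). Price 38.7851; hedge Δ=0.9101, bond B=-48.9917.
  t=2,j=2: stock 188.8695 → up 266.3060 (V=190.8860), down 135.9860 (V=60.5660). Price 130.4044; hedge Δ=1.0000, bond B=-58.4651.
  t=1,j=0: stock 68.4000 → up 96.4440 (V=38.7851), down 49.2480 (V=0.0000). Price 24.8371; hedge Δ=0.8218, bond B=-31.3732.
  t=1,j=1: stock 133.9500 → up 188.8695 (V=130.4044), down 96.4440 (V=38.7851). Price 88.7369; hedge Δ=0.9913, bond B=-44.0446.
  t=0,j=0: stock 95.0000 → up 133.9500 (V=88.7369), down 68.4000 (V=24.8371). Price 60.1736; hedge Δ=0.9748, bond B=-32.4348.
Check: Δ(0,0)·S0 + B(0,0) = 60.1736 = V0.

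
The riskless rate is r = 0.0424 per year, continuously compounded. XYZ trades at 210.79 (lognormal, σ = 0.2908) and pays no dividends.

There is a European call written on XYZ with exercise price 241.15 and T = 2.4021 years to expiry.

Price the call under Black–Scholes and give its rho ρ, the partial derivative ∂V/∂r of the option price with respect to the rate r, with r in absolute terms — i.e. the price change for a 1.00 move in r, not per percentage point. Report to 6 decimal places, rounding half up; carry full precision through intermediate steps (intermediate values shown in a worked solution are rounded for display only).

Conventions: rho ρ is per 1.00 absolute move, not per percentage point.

σ√T = 0.2908·√2.4021 = 0.450702
d₁ = (ln(S/K) + (r+σ²/2)T) / (σ√T) = (ln(210.79/241.15) + (0.0424+0.2908²/2)·2.4021) / 0.450702 = (-0.134557 + 0.203415) / 0.450702 = 0.152781
d₂ = d₁ − σ√T = 0.152781 − 0.450702 = -0.297922
e^{−rT} = 0.903166
N(d₁) = 0.560714,  N(d₂) = 0.382881
Call price V = S·N(d₁) − K·e^{−rT}·N(d₂) = 118.192985 − 83.390982 = 34.802003
ρ = K·T·e^{−rT}·N(d₂) = 200.313479

price = 34.802003
ρ = 200.313479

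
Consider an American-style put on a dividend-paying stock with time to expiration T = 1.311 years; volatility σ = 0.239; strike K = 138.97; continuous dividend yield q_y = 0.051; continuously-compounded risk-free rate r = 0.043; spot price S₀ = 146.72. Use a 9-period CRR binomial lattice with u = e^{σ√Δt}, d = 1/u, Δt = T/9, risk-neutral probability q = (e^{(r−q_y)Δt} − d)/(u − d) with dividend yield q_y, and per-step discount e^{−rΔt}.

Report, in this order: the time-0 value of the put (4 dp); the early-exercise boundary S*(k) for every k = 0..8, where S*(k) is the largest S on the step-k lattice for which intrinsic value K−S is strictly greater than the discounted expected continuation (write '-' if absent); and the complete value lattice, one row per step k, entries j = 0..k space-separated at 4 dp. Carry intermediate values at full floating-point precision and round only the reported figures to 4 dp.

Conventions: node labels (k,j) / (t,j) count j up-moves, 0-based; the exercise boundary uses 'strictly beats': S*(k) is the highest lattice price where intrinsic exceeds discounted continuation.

params: Δt=0.14567 u=1.09551 d=0.91282 q=0.47084 e^(-rΔt)=0.99376
t_9 payoffs: 74.4117 61.4912 45.9850 27.3753 5.0412 0.0000 0.0000 0.0000 0.0000 0.0000
t_8: node(8,0) S=70.7241 payoff=68.2459 vs cont=67.9016 → 68.2459 [stop]  node(8,1) S=84.8785 payoff=54.0915 vs cont=53.8520 → 54.0915 [stop]  node(8,2) S=101.8658 payoff=37.1042 vs cont=36.9904 → 37.1042 [stop]  node(8,3) S=122.2528 payoff=16.7172 vs cont=16.7543 → 16.7543 [wait]  node(8,4) S=146.7200 payoff=0.0000 vs cont=2.6509 → 2.6509 [wait]  node(8,5) S=176.0840 payoff=0.0000 vs cont=0.0000 → 0.0000 [wait]  node(8,6) S=211.3247 payoff=0.0000 vs cont=0.0000 → 0.0000 [wait]  node(8,7) S=253.6184 payoff=0.0000 vs cont=0.0000 → 0.0000 [wait]  node(8,8) S=304.3766 payoff=0.0000 vs cont=0.0000 → 0.0000 [wait]  ⇒ S*(8)=101.8658
t_7: node(7,0) S=77.4788 payoff=61.4912 vs cont=61.1970 → 61.4912 [stop]  node(7,1) S=92.9850 payoff=45.9850 vs cont=45.8054 → 45.9850 [stop]  node(7,2) S=111.5947 payoff=27.3753 vs cont=27.3509 → 27.3753 [stop]  node(7,3) S=133.9288 payoff=5.0412 vs cont=10.0508 → 10.0508 [wait]  node(7,4) S=160.7328 payoff=0.0000 vs cont=1.3940 → 1.3940 [wait]  node(7,5) S=192.9012 payoff=0.0000 vs cont=0.0000 → 0.0000 [wait]  node(7,6) S=231.5077 payoff=0.0000 vs cont=0.0000 → 0.0000 [wait]  node(7,7) S=277.8408 payoff=0.0000 vs cont=0.0000 → 0.0000 [wait]  ⇒ S*(7)=111.5947
t_6: node(6,0) S=84.8785 payoff=54.0915 vs cont=53.8520 → 54.0915 [stop]  node(6,1) S=101.8658 payoff=37.1042 vs cont=36.9904 → 37.1042 [stop]  node(6,2) S=122.2528 payoff=16.7172 vs cont=19.0983 → 19.0983 [wait]  node(6,3) S=146.7200 payoff=0.0000 vs cont=5.9376 → 5.9376 [wait]  node(6,4) S=176.0840 payoff=0.0000 vs cont=0.7331 → 0.7331 [wait]  node(6,5) S=211.3247 payoff=0.0000 vs cont=0.0000 → 0.0000 [wait]  node(6,6) S=253.6184 payoff=0.0000 vs cont=0.0000 → 0.0000 [wait]  ⇒ S*(6)=101.8658
t_5: node(5,0) S=92.9850 payoff=45.9850 vs cont=45.8054 → 45.9850 [stop]  node(5,1) S=111.5947 payoff=27.3753 vs cont=28.4476 → 28.4476 [wait]  node(5,2) S=133.9288 payoff=5.0412 vs cont=12.8212 → 12.8212 [wait]  node(5,3) S=160.7328 payoff=0.0000 vs cont=3.4653 → 3.4653 [wait]  node(5,4) S=192.9012 payoff=0.0000 vs cont=0.3855 → 0.3855 [wait]  node(5,5) S=231.5077 payoff=0.0000 vs cont=0.0000 → 0.0000 [wait]  ⇒ S*(5)=92.9850
t_4: node(4,0) S=101.8658 payoff=37.1042 vs cont=37.4922 → 37.4922 [wait]  node(4,1) S=122.2528 payoff=16.7172 vs cont=20.9584 → 20.9584 [wait]  node(4,2) S=146.7200 payoff=0.0000 vs cont=8.3635 → 8.3635 [wait]  node(4,3) S=176.0840 payoff=0.0000 vs cont=2.0026 → 2.0026 [wait]  node(4,4) S=211.3247 payoff=0.0000 vs cont=0.2027 → 0.2027 [wait]  ⇒ S*(4)=-
t_3: node(3,0) S=111.5947 payoff=27.3753 vs cont=29.5220 → 29.5220 [wait]  node(3,1) S=133.9288 payoff=5.0412 vs cont=14.9345 → 14.9345 [wait]  node(3,2) S=160.7328 payoff=0.0000 vs cont=5.3351 → 5.3351 [wait]  node(3,3) S=192.9012 payoff=0.0000 vs cont=1.1480 → 1.1480 [wait]  ⇒ S*(3)=-
t_2: node(2,0) S=122.2528 payoff=16.7172 vs cont=22.5122 → 22.5122 [wait]  node(2,1) S=146.7200 payoff=0.0000 vs cont=10.3497 → 10.3497 [wait]  node(2,2) S=176.0840 payoff=0.0000 vs cont=3.3426 → 3.3426 [wait]  ⇒ S*(2)=-
t_1: node(1,0) S=133.9288 payoff=5.0412 vs cont=16.6808 → 16.6808 [wait]  node(1,1) S=160.7328 payoff=0.0000 vs cont=7.0065 → 7.0065 [wait]  ⇒ S*(1)=-
t_0: node(0,0) S=146.7200 payoff=0.0000 vs cont=12.0501 → 12.0501 [wait]  ⇒ S*(0)=-

price = 12.0501
boundary = - - - - - 92.9850 101.8658 111.5947 101.8658
tree:
12.0501
16.6808 7.0065
22.5122 10.3497 3.3426
29.5220 14.9345 5.3351 1.1480
37.4922 20.9584 8.3635 2.0026 0.2027
45.9850 28.4476 12.8212 3.4653 0.3855 0.0000
54.0915 37.1042 19.0983 5.9376 0.7331 0.0000 0.0000
61.4912 45.9850 27.3753 10.0508 1.3940 0.0000 0.0000 0.0000
68.2459 54.0915 37.1042 16.7543 2.6509 0.0000 0.0000 0.0000 0.0000
74.4117 61.4912 45.9850 27.3753 5.0412 0.0000 0.0000 0.0000 0.0000 0.0000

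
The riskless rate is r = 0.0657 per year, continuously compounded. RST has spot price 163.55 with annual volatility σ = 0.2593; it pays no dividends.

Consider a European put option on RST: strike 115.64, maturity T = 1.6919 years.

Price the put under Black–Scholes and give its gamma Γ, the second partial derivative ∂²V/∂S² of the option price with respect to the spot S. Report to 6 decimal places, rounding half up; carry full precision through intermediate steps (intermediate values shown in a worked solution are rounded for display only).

price = 1.748708
Γ = 0.002258

σ√T = 0.2593·√1.6919 = 0.337279
d₁ = (ln(S/K) + (r+σ²/2)T) / (σ√T) = (ln(163.55/115.64) + (0.0657+0.2593²/2)·1.6919) / 0.337279 = (0.346637 + 0.168037) / 0.337279 = 1.525955
d₂ = d₁ − σ√T = 1.525955 − 0.337279 = 1.188676
e^{−rT} = 0.894798
N(−d₁) = 0.063510,  N(−d₂) = 0.117284
Put price V = K·e^{−rT}·N(−d₂) − S·N(−d₁) = 12.135848 − 10.387140 = 1.748708
φ(d₁) = (1/√(2π))·e^{−d₁²/2} = 0.124530
Γ = φ(d₁) / (S·σ·√T) = 0.002258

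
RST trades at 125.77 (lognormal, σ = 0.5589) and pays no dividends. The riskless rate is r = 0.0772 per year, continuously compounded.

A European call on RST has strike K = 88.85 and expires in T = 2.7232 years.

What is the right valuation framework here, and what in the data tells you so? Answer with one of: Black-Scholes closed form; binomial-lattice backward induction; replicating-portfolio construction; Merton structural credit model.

Key observation: the strike-88.85 call on RST is European-exercise on a continuously-modelled lognormal underlying, so its value is a single closed-form evaluation.

framework: Black-Scholes closed form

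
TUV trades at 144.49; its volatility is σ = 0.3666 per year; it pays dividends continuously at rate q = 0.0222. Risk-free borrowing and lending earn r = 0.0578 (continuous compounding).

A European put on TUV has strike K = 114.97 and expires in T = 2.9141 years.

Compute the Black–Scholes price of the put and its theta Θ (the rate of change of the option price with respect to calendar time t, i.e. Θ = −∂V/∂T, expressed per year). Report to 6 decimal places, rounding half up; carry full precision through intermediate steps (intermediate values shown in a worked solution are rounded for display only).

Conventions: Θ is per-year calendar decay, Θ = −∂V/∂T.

σ√T = 0.3666·√2.9141 = 0.625813
d₁ = (ln(S/K) + (r−q+σ²/2)T) / (σ√T) = (ln(144.49/114.97) + (0.0578−0.0222+0.3666²/2)·2.9141) / 0.625813 = (0.228539 + 0.299563) / 0.625813 = 0.843865
d₂ = d₁ − σ√T = 0.843865 − 0.625813 = 0.218052
e^{−rT} = 0.844986
e^{−qT} = 0.937355
N(−d₁) = 0.199372,  N(−d₂) = 0.413694
Put price V = K·e^{−rT}·N(−d₂) − S·e^{−qT}·N(−d₁) = 40.189589 − 27.002675 = 13.186914
φ(d₁) = (1/√(2π))·e^{−d₁²/2} = 0.279433
Θ = −S·e^{−qT}·φ(d₁)·σ/(2√T) − q·S·e^{−qT}·N(−d₁) + r·K·e^{−rT}·N(−d₂) = −4.063776 − 0.599459 + 2.322958 = -2.340277

price = 13.186914
Θ = -2.340277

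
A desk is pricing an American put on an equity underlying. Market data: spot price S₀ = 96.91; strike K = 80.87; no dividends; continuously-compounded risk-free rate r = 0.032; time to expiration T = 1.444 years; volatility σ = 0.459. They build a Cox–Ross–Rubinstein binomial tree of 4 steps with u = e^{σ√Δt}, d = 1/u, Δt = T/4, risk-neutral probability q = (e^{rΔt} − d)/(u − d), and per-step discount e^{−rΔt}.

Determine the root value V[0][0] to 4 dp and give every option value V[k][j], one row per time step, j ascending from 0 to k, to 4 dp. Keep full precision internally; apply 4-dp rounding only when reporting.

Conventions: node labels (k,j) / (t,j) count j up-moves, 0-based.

price = 11.4418
tree:
11.4418
17.8506 3.9749
26.9074 7.3416 0.0000
38.5002 13.5600 0.0000 0.0000
48.7122 25.0452 0.0000 0.0000 0.0000

Δt=0.36100, u=1.31756, d=0.75898, q=0.45229, disc=e^(-rΔt)=0.98851
k=4 terminal: V=max(K-S,0) → 48.7122 25.0452 0.0000 0.0000 0.0000
k=3: j=0 S=42.3698 intr=38.5002 cont=37.5714 V=38.5002[EX]; j=1 S=73.5526 intr=7.3174 cont=13.5600 V=13.5600[hold]; j=2 S=127.6848 intr=0.0000 cont=0.0000 V=0.0000[hold]; j=3 S=221.6566 intr=0.0000 cont=0.0000 V=0.0000[hold]
k=2: j=0 S=55.8248 intr=25.0452 cont=26.9074 V=26.9074[hold]; j=1 S=96.9100 intr=0.0000 cont=7.3416 V=7.3416[hold]; j=2 S=168.2325 intr=0.0000 cont=0.0000 V=0.0000[hold]
k=1: j=0 S=73.5526 intr=7.3174 cont=17.8506 V=17.8506[hold]; j=1 S=127.6848 intr=0.0000 cont=3.9749 V=3.9749[hold]
k=0: j=0 S=96.9100 intr=0.0000 cont=11.4418 V=11.4418[hold]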